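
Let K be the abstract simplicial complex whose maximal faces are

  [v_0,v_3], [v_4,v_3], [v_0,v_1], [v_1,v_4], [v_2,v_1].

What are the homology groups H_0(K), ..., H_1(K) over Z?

H_0 = Z,  H_1 = Z.

We work with the vertex ordering v_0 < v_1 < v_2 < v_3 < v_4. The simplices of K, each written with vertices in increasing order, are:

  0-simplices (5): [v_0], [v_1], [v_2], [v_3], [v_4]
  1-simplices (5): [v_0,v_1], [v_0,v_3], [v_1,v_2], [v_1,v_4], [v_3,v_4]

giving chain groups C_0 ≅ Z^5, C_1 ≅ Z^5.

∂_1: C_1 → C_0 sends each edge [p,q] (with p < q) to q − p. For instance
  ∂[v_0,v_3] = [v_3] − [v_0].
As a 5×5 matrix over Z this has rank 4, with invariant factors (1,1,1,1).

Reading off H_k = ker ∂_k / im ∂_{k+1}:

  H_0: rank C_0 − rank ∂_1 = 5 − 4 = 1, and the invariant factors of ∂_1 are all 1, so H_0 ≅ Z.
  H_1: rank ker ∂_1 − rank ∂_2 = (5 − 4) − 0 = 1, and there is no ∂_2, so H_1 ≅ Z.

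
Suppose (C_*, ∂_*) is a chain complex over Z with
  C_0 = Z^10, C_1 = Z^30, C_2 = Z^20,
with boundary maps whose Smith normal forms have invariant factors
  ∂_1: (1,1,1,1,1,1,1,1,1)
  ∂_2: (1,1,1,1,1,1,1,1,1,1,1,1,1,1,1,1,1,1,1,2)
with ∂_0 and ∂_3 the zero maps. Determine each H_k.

H_0 = Z,  H_1 = Z ⊕ Z/2,  H_2 = 0.

H_0: b_0 = 10 − 0 − 9 = 1; torsion from ∂_1 factors > 1: none. So H_0 = Z.
H_1: b_1 = 30 − 9 − 20 = 1; torsion from ∂_2 factors > 1: [2]. So H_1 = Z ⊕ Z/2.
H_2: b_2 = 20 − 20 − 0 = 0; torsion from ∂_3 factors > 1: none. So H_2 = 0.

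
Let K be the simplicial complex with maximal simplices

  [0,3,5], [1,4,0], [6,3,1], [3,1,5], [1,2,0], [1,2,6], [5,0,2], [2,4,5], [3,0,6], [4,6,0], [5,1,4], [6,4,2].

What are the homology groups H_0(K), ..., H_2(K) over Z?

H_0 = Z,  H_1 = Z_2,  H_2 = 0.

Order the vertices as 0 < 1 < 2 < 3 < 4 < 5 < 6. Listing each simplex with vertices in this order, K has dimension 2 with simplices:

  0-simplices (7): [0], [1], [2], [3], [4], [5], [6]
  1-simplices (18): [0,1], [0,2], [0,3], [0,4], [0,5], [0,6], [1,2], [1,3], [1,4], [1,5], [1,6], [2,4], [2,5], [2,6], [3,5], [3,6], [4,5], [4,6]
  2-simplices (12): [0,1,2], [0,1,4], [0,2,5], [0,3,5], [0,3,6], [0,4,6], [1,2,6], [1,3,5], [1,3,6], [1,4,5], [2,4,5], [2,4,6]

so the chain groups are C_0 ≅ Z^7, C_1 ≅ Z^18, C_2 ≅ Z^12.

The boundary map ∂_1: C_1 → C_0 maps an edge to its endpoints' difference, ∂[p,q] = q − p. For instance
  ∂[0,3] = [3] − [0].
As a 7×18 matrix over Z this has rank 6, with invariant factors (1,1,1,1,1,1).

Boundary ∂_2: C_2 → C_1 sends each 2-simplex [p,q,r] to [q,r] − [p,r] + [p,q]. For instance
  ∂[1,4,5] = [4,5] − [1,5] + [1,4],
  ∂[1,3,5] = [3,5] − [1,5] + [1,3].
This gives a 18×12 integer matrix of rank 12; reducing to Smith normal form yields diagonal entries (1,1,1,1,1,1,1,1,1,1,1,2).

From H_k ≅ ker(∂_k) / im(∂_{k+1}) we obtain:

  H_0: rank C_0 − rank ∂_1 = 7 − 6 = 1, and the invariant factors of ∂_1 are all 1, so H_0 = Z.
  H_1: rank ker ∂_1 − rank ∂_2 = (18 − 6) − 12 = 0, and ∂_2 has invariant factor 2 > 1, so H_1 = Z_2.
  H_2: rank ker ∂_2 − rank ∂_3 = (12 − 12) − 0 = 0, and there is no ∂_3, so H_2 = 0.

As a check, the Euler characteristic is 7 − 18 + 12 = 1, which agrees with 1 − 0 + 0 = 1.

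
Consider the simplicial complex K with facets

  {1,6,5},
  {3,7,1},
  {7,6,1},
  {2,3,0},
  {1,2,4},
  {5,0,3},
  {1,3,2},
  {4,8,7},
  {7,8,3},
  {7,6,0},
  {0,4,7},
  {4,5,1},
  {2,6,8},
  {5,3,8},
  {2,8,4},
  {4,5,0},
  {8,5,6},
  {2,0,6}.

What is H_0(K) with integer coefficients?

H_0 ≅ Z.

Take the total order 0 < 1 < 2 < 3 < 4 < 5 < 6 < 7 < 8 on the vertex set. Then K (dimension 2) consists of the simplices:

  0-simplices (9): [0], [1], [2], [3], [4], [5], [6], [7], [8]
  1-simplices (27): (27 of them)
  2-simplices (18): [0,2,3], [0,2,6], [0,3,5], [0,4,5], [0,4,7], [0,6,7], [1,2,3], [1,2,4], [1,3,7], [1,4,5], [1,5,6], [1,6,7], [2,4,8], [2,6,8], [3,5,8], [3,7,8], [4,7,8], [5,6,8]

so the chain groups are C_0 ≅ Z^9, C_1 ≅ Z^27, C_2 ≅ Z^18.

Boundary ∂_1: C_1 → C_0 sends each edge [p,q] (with p < q) to q − p. For instance
  ∂[6,8] = [8] − [6].
This gives a 9×27 integer matrix of rank 8; reducing to Smith normal form yields diagonal entries (1,1,1,1,1,1,1,1).

The boundary map ∂_2: C_2 → C_1 acts by ∂[p,q,r] = [q,r] − [p,r] + [p,q]. For instance
  ∂[0,3,5] = [3,5] − [0,5] + [0,3],
  ∂[2,4,8] = [4,8] − [2,8] + [2,4].
The resulting 27×18 matrix has rank 17, and its Smith normal form has invariant factors (1,1,1,1,1,1,1,1,1,1,1,1,1,1,1,1,1).

Now H_k = ker ∂_k / im ∂_{k+1}, so:

  H_0: rank C_0 − rank ∂_1 = 9 − 8 = 1, and the invariant factors of ∂_1 are all 1, so H_0 ≅ Z.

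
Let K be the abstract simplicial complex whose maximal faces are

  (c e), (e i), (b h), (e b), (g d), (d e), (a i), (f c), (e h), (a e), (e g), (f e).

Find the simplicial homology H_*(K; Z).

Order the vertices as a < b < c < d < e < f < g < h < i. Listing each simplex with vertices in this order, K has dimension 1 with simplices:

  0-simplices (9): a, b, c, d, e, f, g, h, i
  1-simplices (12): ae, ai, be, bh, ce, cf, de, dg, ef, eg, eh, ei

so the chain groups are C_0 ≅ Z^9, C_1 ≅ Z^12.

Boundary ∂_1: C_1 → C_0 maps an edge to its endpoints' difference, ∂[p,q] = q − p.
This gives a 9×12 integer matrix of rank 8; reducing to Smith normal form yields diagonal entries (1,1,1,1,1,1,1,1).

Computing H_k = (kernel of ∂_k) / (image of ∂_{k+1}):

  H_0: rank C_0 − rank ∂_1 = 9 − 8 = 1, and the invariant factors of ∂_1 are all 1, so H_0 ≅ Z.
  H_1: rank ker ∂_1 − rank ∂_2 = (12 − 8) − 0 = 4, and there is no ∂_2, so H_1 ≅ Z^4.

As a check, the Euler characteristic is 9 − 12 = -3, which agrees with 1 − 4 = -3.
(K is a triangulation of a wedge of 4 circles.)

H_0 = Z,  H_1 = Z^4.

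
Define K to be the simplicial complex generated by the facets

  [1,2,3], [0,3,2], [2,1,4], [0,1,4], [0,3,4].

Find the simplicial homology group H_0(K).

H_0 = Z.

We work with the vertex ordering 0 < 1 < 2 < 3 < 4. The simplices of K, each written with vertices in increasing order, are:

  0-simplices (5): [0], [1], [2], [3], [4]
  1-simplices (10): [0,1], [0,2], [0,3], [0,4], [1,2], [1,3], [1,4], [2,3], [2,4], [3,4]
  2-simplices (5): [0,1,4], [0,2,3], [0,3,4], [1,2,3], [1,2,4]

giving chain groups C_0 ≅ Z^5, C_1 ≅ Z^10, C_2 ≅ Z^5.

∂_1: C_1 → C_0 sends each edge [p,q] (with p < q) to q − p.
The 5×10 boundary matrix has rank 4 and Smith normal form diag(1,1,1,1).

The boundary map ∂_2: C_2 → C_1 maps a triangle to the signed sum of its edges. For instance
  ∂[1,2,3] = [2,3] − [1,3] + [1,2],
  ∂[1,2,4] = [2,4] − [1,4] + [1,2].
As a 10×5 matrix over Z this has rank 5, with invariant factors (1,1,1,1,1).

Reading off H_k = ker ∂_k / im ∂_{k+1}:

  H_0: rank C_0 − rank ∂_1 = 5 − 4 = 1, and the invariant factors of ∂_1 are all 1, so H_0 = Z.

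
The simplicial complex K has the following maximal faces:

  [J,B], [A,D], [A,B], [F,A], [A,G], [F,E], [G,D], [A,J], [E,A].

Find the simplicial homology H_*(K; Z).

Fix the vertex order A < B < D < E < F < G < J and write every simplex with vertices in increasing order. Then dim K = 1 and the simplices of K are:

  0-simplices (7): A, B, D, E, F, G, J
  1-simplices (9): AB, AD, AE, AF, AG, AJ, BJ, DG, EF

giving chain groups C_0 ≅ Z^7, C_1 ≅ Z^9.

The boundary map ∂_1: C_1 → C_0 sends each edge [p,q] (with p < q) to q − p. For instance
  ∂AD = D − A.
As a 7×9 matrix over Z this has rank 6, with invariant factors (1,1,1,1,1,1).

From H_k ≅ ker(∂_k) / im(∂_{k+1}) we obtain:

  H_0: rank C_0 − rank ∂_1 = 7 − 6 = 1, and the invariant factors of ∂_1 are all 1, so H_0 ≅ Z.
  H_1: rank ker ∂_1 − rank ∂_2 = (9 − 6) − 0 = 3, and there is no ∂_2, so H_1 ≅ Z^3.

H_0 ≅ Z,  H_1 ≅ Z^3.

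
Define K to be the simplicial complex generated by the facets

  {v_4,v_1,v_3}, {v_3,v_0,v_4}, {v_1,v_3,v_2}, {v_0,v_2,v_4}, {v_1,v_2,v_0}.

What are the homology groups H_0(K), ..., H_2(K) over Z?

We work with the vertex ordering v_0 < v_1 < v_2 < v_3 < v_4. The simplices of K, each written with vertices in increasing order, are:

  0-simplices (5): [v_0], [v_1], [v_2], [v_3], [v_4]
  1-simplices (10): [v_0,v_1], [v_0,v_2], [v_0,v_3], [v_0,v_4], [v_1,v_2], [v_1,v_3], [v_1,v_4], [v_2,v_3], [v_2,v_4], [v_3,v_4]
  2-simplices (5): [v_0,v_1,v_2], [v_0,v_2,v_4], [v_0,v_3,v_4], [v_1,v_2,v_3], [v_1,v_3,v_4]

so the chain groups are C_0 ≅ Z^5, C_1 ≅ Z^10, C_2 ≅ Z^5.

∂_1: C_1 → C_0 sends each edge [p,q] (with p < q) to q − p. For instance
  ∂[v_1,v_3] = [v_3] − [v_1].
The 5×10 boundary matrix has rank 4 and Smith normal form diag(1,1,1,1).

The boundary map ∂_2: C_2 → C_1 sends each 2-simplex [p,q,r] to [q,r] − [p,r] + [p,q]. For instance
  ∂[v_0,v_1,v_2] = [v_1,v_2] − [v_0,v_2] + [v_0,v_1],
  ∂[v_1,v_3,v_4] = [v_3,v_4] − [v_1,v_4] + [v_1,v_3].
This gives a 10×5 integer matrix of rank 5; reducing to Smith normal form yields diagonal entries (1,1,1,1,1).

Reading off H_k = ker ∂_k / im ∂_{k+1}:

  H_0: rank C_0 − rank ∂_1 = 5 − 4 = 1, and the invariant factors of ∂_1 are all 1, so H_0 = Z.
  H_1: rank ker ∂_1 − rank ∂_2 = (10 − 4) − 5 = 1, and the invariant factors of ∂_2 are all 1, so H_1 = Z.
  H_2: rank ker ∂_2 − rank ∂_3 = (5 − 5) − 0 = 0, and there is no ∂_3, so H_2 = 0.

As a check, the Euler characteristic is 5 − 10 + 5 = 0, which agrees with 1 − 1 + 0 = 0.

H_0 = Z,  H_1 = Z,  H_2 = 0.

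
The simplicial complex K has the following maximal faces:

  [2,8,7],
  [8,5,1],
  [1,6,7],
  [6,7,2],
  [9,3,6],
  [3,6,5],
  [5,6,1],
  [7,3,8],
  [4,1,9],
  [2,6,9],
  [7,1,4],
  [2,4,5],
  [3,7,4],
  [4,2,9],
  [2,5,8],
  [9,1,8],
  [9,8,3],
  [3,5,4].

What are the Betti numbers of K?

Order the vertices as 1 < 2 < 3 < 4 < 5 < 6 < 7 < 8 < 9. Listing each simplex with vertices in this order, K has dimension 2 with simplices:

  0-simplices (9): [1], [2], [3], [4], [5], [6], [7], [8], [9]
  1-simplices (27): (27 of them)
  2-simplices (18): [1,4,7], [1,4,9], [1,5,6], [1,5,8], [1,6,7], [1,8,9], [2,4,5], [2,4,9], [2,5,8], [2,6,7], [2,6,9], [2,7,8], [3,4,5], [3,4,7], [3,5,6], [3,6,9], [3,7,8], [3,8,9]

giving chain groups C_0 ≅ Z^9, C_1 ≅ Z^27, C_2 ≅ Z^18.

∂_1: C_1 → C_0 sends each edge [p,q] (with p < q) to q − p.
The 9×27 boundary matrix has rank 8 and Smith normal form diag(1,1,1,1,1,1,1,1).

The boundary map ∂_2: C_2 → C_1 sends each 2-simplex [p,q,r] to [q,r] − [p,r] + [p,q]. For instance
  ∂[3,4,5] = [4,5] − [3,5] + [3,4],
  ∂[2,5,8] = [5,8] − [2,8] + [2,5].
As a 27×18 matrix over Z this has rank 17, with invariant factors (1,1,1,1,1,1,1,1,1,1,1,1,1,1,1,1,1).

From H_k ≅ ker(∂_k) / im(∂_{k+1}) we obtain:

  H_0: rank C_0 − rank ∂_1 = 9 − 8 = 1, and the invariant factors of ∂_1 are all 1, so H_0 ≅ Z.
  H_1: rank ker ∂_1 − rank ∂_2 = (27 − 8) − 17 = 2, and the invariant factors of ∂_2 are all 1, so H_1 ≅ Z^2.
  H_2: rank ker ∂_2 − rank ∂_3 = (18 − 17) − 0 = 1, and there is no ∂_3, so H_2 ≅ Z.

Hence the Betti numbers are b_0 = 1, b_1 = 2, b_2 = 1.

b_0 = 1, b_1 = 2, b_2 = 1.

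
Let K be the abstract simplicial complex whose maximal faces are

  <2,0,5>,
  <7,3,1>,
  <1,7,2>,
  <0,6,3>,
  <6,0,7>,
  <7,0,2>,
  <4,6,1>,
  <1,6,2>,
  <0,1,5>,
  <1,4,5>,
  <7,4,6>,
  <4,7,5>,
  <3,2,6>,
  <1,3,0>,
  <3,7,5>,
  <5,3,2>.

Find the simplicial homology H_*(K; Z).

Order the vertices as 0 < 1 < 2 < 3 < 4 < 5 < 6 < 7. Listing each simplex with vertices in this order, K has dimension 2 with simplices:

  0-simplices (8): [0], [1], [2], [3], [4], [5], [6], [7]
  1-simplices (24): (24 of them)
  2-simplices (16): [0,1,3], [0,1,5], [0,2,5], [0,2,7], [0,3,6], [0,6,7], [1,2,6], [1,2,7], [1,3,7], [1,4,5], [1,4,6], [2,3,5], [2,3,6], [3,5,7], [4,5,7], [4,6,7]

Hence C_0 ≅ Z^8, C_1 ≅ Z^24, C_2 ≅ Z^16.

The boundary map ∂_1: C_1 → C_0 sends each edge [p,q] (with p < q) to q − p. For instance
  ∂[4,6] = [6] − [4].
The resulting 8×24 matrix has rank 7, and its Smith normal form has invariant factors (1,1,1,1,1,1,1).

The boundary map ∂_2: C_2 → C_1 sends each 2-simplex [p,q,r] to [q,r] − [p,r] + [p,q]. For instance
  ∂[1,2,7] = [2,7] − [1,7] + [1,2],
  ∂[0,3,6] = [3,6] − [0,6] + [0,3].
This gives a 24×16 integer matrix of rank 15; reducing to Smith normal form yields diagonal entries (1,1,1,1,1,1,1,1,1,1,1,1,1,1,1).

From H_k ≅ ker(∂_k) / im(∂_{k+1}) we obtain:

  H_0: rank C_0 − rank ∂_1 = 8 − 7 = 1, and the invariant factors of ∂_1 are all 1, so H_0 = Z.
  H_1: rank ker ∂_1 − rank ∂_2 = (24 − 7) − 15 = 2, and the invariant factors of ∂_2 are all 1, so H_1 = Z^2.
  H_2: rank ker ∂_2 − rank ∂_3 = (16 − 15) − 0 = 1, and there is no ∂_3, so H_2 = Z.

(K is a triangulation of the torus T^2.)

H_0 = Z,  H_1 = Z^2,  H_2 = Z.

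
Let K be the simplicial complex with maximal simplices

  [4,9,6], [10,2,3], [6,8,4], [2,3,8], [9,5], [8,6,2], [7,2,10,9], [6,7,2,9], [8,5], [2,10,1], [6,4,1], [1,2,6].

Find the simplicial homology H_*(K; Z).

We work with the vertex ordering 1 < 2 < 3 < 4 < 5 < 6 < 7 < 8 < 9 < 10. The simplices of K, each written with vertices in increasing order, are:

  0-simplices (10): [1], [2], [3], [4], [5], [6], [7], [8], [9], [10]
  1-simplices (23): (23 of them)
  2-simplices (15): [1,2,6], [1,2,10], [1,4,6], [2,3,8], [2,3,10], [2,6,7], [2,6,8], [2,6,9], [2,7,9], [2,7,10], [2,9,10], [4,6,8], [4,6,9], [6,7,9], [7,9,10]
  3-simplices (2): [2,6,7,9], [2,7,9,10]

Hence C_0 ≅ Z^10, C_1 ≅ Z^23, C_2 ≅ Z^15, C_3 ≅ Z^2.

Boundary ∂_1: C_1 → C_0 maps an edge to its endpoints' difference, ∂[p,q] = q − p. For instance
  ∂[5,8] = [8] − [5].
The 10×23 boundary matrix has rank 9 and Smith normal form diag(1,1,1,1,1,1,1,1,1).

∂_2: C_2 → C_1 maps a triangle to the signed sum of its edges. For instance
  ∂[4,6,8] = [6,8] − [4,8] + [4,6],
  ∂[1,2,10] = [2,10] − [1,10] + [1,2].
The 23×15 boundary matrix has rank 13 and Smith normal form diag(1,1,1,1,1,1,1,1,1,1,1,1,1).

∂_3: C_3 → C_2 sends each 3-simplex σ to the alternating sum Σ_i (−1)^i (σ with its i-th vertex removed). For instance
  ∂[2,7,9,10] = [7,9,10] − [2,9,10] + [2,7,10] − [2,7,9],
  ∂[2,6,7,9] = [6,7,9] − [2,7,9] + [2,6,9] − [2,6,7].
As a 15×2 matrix over Z this has rank 2, with invariant factors (1,1).

Now H_k = ker ∂_k / im ∂_{k+1}, so:

  H_0: rank C_0 − rank ∂_1 = 10 − 9 = 1, and the invariant factors of ∂_1 are all 1, so H_0 = Z.
  H_1: rank ker ∂_1 − rank ∂_2 = (23 − 9) − 13 = 1, and the invariant factors of ∂_2 are all 1, so H_1 = Z.
  H_2: rank ker ∂_2 − rank ∂_3 = (15 − 13) − 2 = 0, and the invariant factors of ∂_3 are all 1, so H_2 = 0.
  H_3: rank ker ∂_3 − rank ∂_4 = (2 − 2) − 0 = 0, and there is no ∂_4, so H_3 = 0.

As a check, the Euler characteristic is 10 − 23 + 15 − 2 = 0, which agrees with 1 − 1 + 0 − 0 = 0.

H_0 ≅ Z,  H_1 ≅ Z,  H_2 = 0,  H_3 = 0.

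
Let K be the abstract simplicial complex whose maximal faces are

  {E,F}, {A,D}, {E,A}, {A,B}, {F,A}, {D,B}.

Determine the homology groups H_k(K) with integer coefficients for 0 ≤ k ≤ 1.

H_0 ≅ Z,  H_1 ≅ Z^2.

Fix the vertex order A < B < D < E < F and write every simplex with vertices in increasing order. Then dim K = 1 and the simplices of K are:

  0-simplices (5): A, B, D, E, F
  1-simplices (6): AB, AD, AE, AF, BD, EF

giving chain groups C_0 ≅ Z^5, C_1 ≅ Z^6.

∂_1: C_1 → C_0 is given by ∂[p,q] = [q] − [p].
The 5×6 boundary matrix has rank 4 and Smith normal form diag(1,1,1,1).

From H_k ≅ ker(∂_k) / im(∂_{k+1}) we obtain:

  H_0: rank C_0 − rank ∂_1 = 5 − 4 = 1, and the invariant factors of ∂_1 are all 1, so H_0 ≅ Z.
  H_1: rank ker ∂_1 − rank ∂_2 = (6 − 4) − 0 = 2, and there is no ∂_2, so H_1 ≅ Z^2.

(K is a triangulation of a wedge of 2 circles.)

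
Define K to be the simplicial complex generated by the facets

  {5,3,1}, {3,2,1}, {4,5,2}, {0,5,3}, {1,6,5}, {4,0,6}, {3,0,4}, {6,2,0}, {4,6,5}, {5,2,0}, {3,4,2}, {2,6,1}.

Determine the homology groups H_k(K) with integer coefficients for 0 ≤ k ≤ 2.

We work with the vertex ordering 0 < 1 < 2 < 3 < 4 < 5 < 6. The simplices of K, each written with vertices in increasing order, are:

  0-simplices (7): [0], [1], [2], [3], [4], [5], [6]
  1-simplices (18): [0,2], [0,3], [0,4], [0,5], [0,6], [1,2], [1,3], [1,5], [1,6], [2,3], [2,4], [2,5], [2,6], [3,4], [3,5], [4,5], [4,6], [5,6]
  2-simplices (12): [0,2,5], [0,2,6], [0,3,4], [0,3,5], [0,4,6], [1,2,3], [1,2,6], [1,3,5], [1,5,6], [2,3,4], [2,4,5], [4,5,6]

giving chain groups C_0 ≅ Z^7, C_1 ≅ Z^18, C_2 ≅ Z^12.

∂_1: C_1 → C_0 sends each edge [p,q] (with p < q) to q − p. For instance
  ∂[1,6] = [6] − [1].
The resulting 7×18 matrix has rank 6, and its Smith normal form has invariant factors (1,1,1,1,1,1).

Boundary ∂_2: C_2 → C_1 maps a triangle to the signed sum of its edges. For instance
  ∂[0,3,5] = [3,5] − [0,5] + [0,3],
  ∂[1,5,6] = [5,6] − [1,6] + [1,5].
The 18×12 boundary matrix has rank 12 and Smith normal form diag(1,1,1,1,1,1,1,1,1,1,1,2).

Computing H_k = (kernel of ∂_k) / (image of ∂_{k+1}):

  H_0: rank C_0 − rank ∂_1 = 7 − 6 = 1, and the invariant factors of ∂_1 are all 1, so H_0 = Z.
  H_1: rank ker ∂_1 − rank ∂_2 = (18 − 6) − 12 = 0, and ∂_2 has invariant factor 2 > 1, so H_1 = Z/2Z.
  H_2: rank ker ∂_2 − rank ∂_3 = (12 − 12) − 0 = 0, and there is no ∂_3, so H_2 = 0.

(K is a triangulation of the real projective plane RP^2.)

H_0 ≅ Z,  H_1 ≅ Z/2Z,  H_2 = 0.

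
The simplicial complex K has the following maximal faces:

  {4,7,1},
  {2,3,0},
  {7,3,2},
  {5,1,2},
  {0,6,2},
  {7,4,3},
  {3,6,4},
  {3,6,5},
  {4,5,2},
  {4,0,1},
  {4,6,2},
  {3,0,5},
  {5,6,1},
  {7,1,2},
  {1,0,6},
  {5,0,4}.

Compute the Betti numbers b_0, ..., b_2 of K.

Take the total order 0 < 1 < 2 < 3 < 4 < 5 < 6 < 7 on the vertex set. Then K (dimension 2) consists of the simplices:

  0-simplices (8): [0], [1], [2], [3], [4], [5], [6], [7]
  1-simplices (24): (24 of them)
  2-simplices (16): [0,1,4], [0,1,6], [0,2,3], [0,2,6], [0,3,5], [0,4,5], [1,2,5], [1,2,7], [1,4,7], [1,5,6], [2,3,7], [2,4,5], [2,4,6], [3,4,6], [3,4,7], [3,5,6]

giving chain groups C_0 ≅ Z^8, C_1 ≅ Z^24, C_2 ≅ Z^16.

Boundary ∂_1: C_1 → C_0 is given by ∂[p,q] = [q] − [p]. For instance
  ∂[3,7] = [7] − [3].
As a 8×24 matrix over Z this has rank 7, with invariant factors (1,1,1,1,1,1,1).

The boundary map ∂_2: C_2 → C_1 sends each 2-simplex [p,q,r] to [q,r] − [p,r] + [p,q]. For instance
  ∂[2,4,6] = [4,6] − [2,6] + [2,4],
  ∂[0,3,5] = [3,5] − [0,5] + [0,3].
The 24×16 boundary matrix has rank 15 and Smith normal form diag(1,1,1,1,1,1,1,1,1,1,1,1,1,1,1).

Now H_k = ker ∂_k / im ∂_{k+1}, so:

  H_0: rank C_0 − rank ∂_1 = 8 − 7 = 1, and the invariant factors of ∂_1 are all 1, so H_0 = Z.
  H_1: rank ker ∂_1 − rank ∂_2 = (24 − 7) − 15 = 2, and the invariant factors of ∂_2 are all 1, so H_1 = Z^2.
  H_2: rank ker ∂_2 − rank ∂_3 = (16 − 15) − 0 = 1, and there is no ∂_3, so H_2 = Z.

Hence the Betti numbers are b_0 = 1, b_1 = 2, b_2 = 1.

b_0 = 1, b_1 = 2, b_2 = 1.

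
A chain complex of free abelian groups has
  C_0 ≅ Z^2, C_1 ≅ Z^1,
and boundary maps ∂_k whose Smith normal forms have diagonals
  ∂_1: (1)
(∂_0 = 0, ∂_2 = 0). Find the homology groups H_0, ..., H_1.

H_0 = Z,  H_1 = 0.

H_0: b_0 = 2 − 0 − 1 = 1; torsion from ∂_1 factors > 1: none. So H_0 = Z.
H_1: b_1 = 1 − 1 − 0 = 0; torsion from ∂_2 factors > 1: none. So H_1 = 0.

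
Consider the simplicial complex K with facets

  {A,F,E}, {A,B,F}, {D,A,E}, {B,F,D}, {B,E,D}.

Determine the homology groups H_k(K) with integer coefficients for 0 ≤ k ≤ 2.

We work with the vertex ordering A < B < D < E < F. The simplices of K, each written with vertices in increasing order, are:

  0-simplices (5): A, B, D, E, F
  1-simplices (10): AB, AD, AE, AF, BD, BE, BF, DE, DF, EF
  2-simplices (5): ABF, ADE, AEF, BDE, BDF

Hence C_0 ≅ Z^5, C_1 ≅ Z^10, C_2 ≅ Z^5.

∂_1: C_1 → C_0 is given by ∂[p,q] = [q] − [p]. For instance
  ∂EF = F − E.
The resulting 5×10 matrix has rank 4, and its Smith normal form has invariant factors (1,1,1,1).

Boundary ∂_2: C_2 → C_1 maps a triangle to the signed sum of its edges. For instance
  ∂BDF = DF − BF + BD,
  ∂ADE = DE − AE + AD.
The resulting 10×5 matrix has rank 5, and its Smith normal form has invariant factors (1,1,1,1,1).

Computing H_k = (kernel of ∂_k) / (image of ∂_{k+1}):

  H_0: rank C_0 − rank ∂_1 = 5 − 4 = 1, and the invariant factors of ∂_1 are all 1, so H_0 = Z.
  H_1: rank ker ∂_1 − rank ∂_2 = (10 − 4) − 5 = 1, and the invariant factors of ∂_2 are all 1, so H_1 = Z.
  H_2: rank ker ∂_2 − rank ∂_3 = (5 − 5) − 0 = 0, and there is no ∂_3, so H_2 = 0.

(K is a triangulation of the Möbius band.)

H_0 = Z,  H_1 = Z,  H_2 = 0.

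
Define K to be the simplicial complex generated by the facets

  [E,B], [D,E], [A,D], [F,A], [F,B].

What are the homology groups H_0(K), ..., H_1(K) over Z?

Order the vertices as A < B < D < E < F. Listing each simplex with vertices in this order, K has dimension 1 with simplices:

  0-simplices (5): A, B, D, E, F
  1-simplices (5): AD, AF, BE, BF, DE

giving chain groups C_0 ≅ Z^5, C_1 ≅ Z^5.

Boundary ∂_1: C_1 → C_0 sends each edge [p,q] (with p < q) to q − p.
The resulting 5×5 matrix has rank 4, and its Smith normal form has invariant factors (1,1,1,1).

From H_k ≅ ker(∂_k) / im(∂_{k+1}) we obtain:

  H_0: rank C_0 − rank ∂_1 = 5 − 4 = 1, and the invariant factors of ∂_1 are all 1, so H_0 ≅ Z.
  H_1: rank ker ∂_1 − rank ∂_2 = (5 − 4) − 0 = 1, and there is no ∂_2, so H_1 ≅ Z.

As a check, the Euler characteristic is 5 − 5 = 0, which agrees with 1 − 1 = 0.

H_0 = Z,  H_1 = Z.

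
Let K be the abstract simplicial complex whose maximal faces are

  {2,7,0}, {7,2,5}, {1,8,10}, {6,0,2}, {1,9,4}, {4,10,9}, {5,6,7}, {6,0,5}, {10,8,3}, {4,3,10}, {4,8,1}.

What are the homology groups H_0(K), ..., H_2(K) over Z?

H_0 ≅ Z^2,  H_1 ≅ Z^2,  H_2 = 0.

Take the total order 0 < 1 < 2 < 3 < 4 < 5 < 6 < 7 < 8 < 9 < 10 on the vertex set. Then K (dimension 2) consists of the simplices:

  0-simplices (11): [0], [1], [2], [3], [4], [5], [6], [7], [8], [9], [10]
  1-simplices (22): [0,2], [0,5], [0,6], [0,7], [1,4], [1,8], [1,9], [1,10], [2,5], [2,6], [2,7], [3,4], [3,8], [3,10], [4,8], [4,9], [4,10], [5,6], [5,7], [6,7], [8,10], [9,10]
  2-simplices (11): [0,2,6], [0,2,7], [0,5,6], [1,4,8], [1,4,9], [1,8,10], [2,5,7], [3,4,10], [3,8,10], [4,9,10], [5,6,7]

so the chain groups are C_0 ≅ Z^11, C_1 ≅ Z^22, C_2 ≅ Z^11.

∂_1: C_1 → C_0 sends each edge [p,q] (with p < q) to q − p. For instance
  ∂[0,2] = [2] − [0].
As a 11×22 matrix over Z this has rank 9, with invariant factors (1,1,1,1,1,1,1,1,1).

Boundary ∂_2: C_2 → C_1 sends each 2-simplex [p,q,r] to [q,r] − [p,r] + [p,q]. For instance
  ∂[5,6,7] = [6,7] − [5,7] + [5,6],
  ∂[1,4,9] = [4,9] − [1,9] + [1,4].
As a 22×11 matrix over Z this has rank 11, with invariant factors (1,1,1,1,1,1,1,1,1,1,1).

Now H_k = ker ∂_k / im ∂_{k+1}, so:

  H_0: rank C_0 − rank ∂_1 = 11 − 9 = 2, and the invariant factors of ∂_1 are all 1, so H_0 = Z^2.
  H_1: rank ker ∂_1 − rank ∂_2 = (22 − 9) − 11 = 2, and the invariant factors of ∂_2 are all 1, so H_1 = Z^2.
  H_2: rank ker ∂_2 − rank ∂_3 = (11 − 11) − 0 = 0, and there is no ∂_3, so H_2 = 0.

(K is a triangulation of the disjoint union of the Möbius band and the cylinder S^1 x I.)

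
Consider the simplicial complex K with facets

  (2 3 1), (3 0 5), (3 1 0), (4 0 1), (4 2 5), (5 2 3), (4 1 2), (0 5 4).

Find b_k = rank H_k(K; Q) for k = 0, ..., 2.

b_0 = 1, b_1 = 0, b_2 = 1.

K has 6 vertices, 12 edges, 8 triangles.
rank ∂_0 = 0, rank ∂_1 = 5 ⇒ b_0 = 6 − 0 − 5 = 1; all invariant factors of ∂_1 are 1 so no torsion. So H_0 = Z.
rank ∂_1 = 5, rank ∂_2 = 7 ⇒ b_1 = 12 − 5 − 7 = 0; all invariant factors of ∂_2 are 1 so no torsion. So H_1 = 0.
rank ∂_2 = 7, rank ∂_3 = 0 ⇒ b_2 = 8 − 7 − 0 = 1. So H_2 = Z.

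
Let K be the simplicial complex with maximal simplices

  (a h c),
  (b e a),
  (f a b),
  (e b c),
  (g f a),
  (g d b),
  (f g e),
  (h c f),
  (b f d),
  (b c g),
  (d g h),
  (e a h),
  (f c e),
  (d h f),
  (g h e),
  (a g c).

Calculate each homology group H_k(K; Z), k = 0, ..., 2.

Take the total order a < b < c < d < e < f < g < h on the vertex set. Then K (dimension 2) consists of the simplices:

  0-simplices (8): a, b, c, d, e, f, g, h
  1-simplices (24): ab, ac, ae, af, ag, ah, bc, bd, be, bf, bg, ce, cf, cg, ch, df, dg, dh, ef, eg, eh, fg, fh, gh
  2-simplices (16): abe, abf, acg, ach, aeh, afg, bce, bcg, bdf, bdg, cef, cfh, dfh, dgh, efg, egh

so the chain groups are C_0 ≅ Z^8, C_1 ≅ Z^24, C_2 ≅ Z^16.

Boundary ∂_1: C_1 → C_0 is given by ∂[p,q] = [q] − [p].
This gives a 8×24 integer matrix of rank 7; reducing to Smith normal form yields diagonal entries (1,1,1,1,1,1,1).

∂_2: C_2 → C_1 sends each 2-simplex [p,q,r] to [q,r] − [p,r] + [p,q]. For instance
  ∂aeh = eh − ah + ae,
  ∂bce = ce − be + bc.
The resulting 24×16 matrix has rank 15, and its Smith normal form has invariant factors (1,1,1,1,1,1,1,1,1,1,1,1,1,1,1).

Computing H_k = (kernel of ∂_k) / (image of ∂_{k+1}):

  H_0: rank C_0 − rank ∂_1 = 8 − 7 = 1, and the invariant factors of ∂_1 are all 1, so H_0 = Z.
  H_1: rank ker ∂_1 − rank ∂_2 = (24 − 7) − 15 = 2, and the invariant factors of ∂_2 are all 1, so H_1 = Z^2.
  H_2: rank ker ∂_2 − rank ∂_3 = (16 − 15) − 0 = 1, and there is no ∂_3, so H_2 = Z.

(K is a triangulation of the torus T^2.)

H_0 = Z,  H_1 = Z^2,  H_2 = Z.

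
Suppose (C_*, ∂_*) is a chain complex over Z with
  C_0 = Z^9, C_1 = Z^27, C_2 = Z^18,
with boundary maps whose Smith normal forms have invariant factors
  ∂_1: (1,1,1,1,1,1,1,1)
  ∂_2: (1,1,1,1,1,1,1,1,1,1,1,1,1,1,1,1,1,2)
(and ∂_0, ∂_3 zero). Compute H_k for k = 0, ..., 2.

H_0 ≅ Z,  H_1 ≅ Z ⊕ Z_2,  H_2 = 0.

H_0: b_0 = 9 − 0 − 8 = 1; torsion from ∂_1 factors > 1: none. So H_0 ≅ Z.
H_1: b_1 = 27 − 8 − 18 = 1; torsion from ∂_2 factors > 1: [2]. So H_1 ≅ Z ⊕ Z_2.
H_2: b_2 = 18 − 18 − 0 = 0; torsion from ∂_3 factors > 1: none. So H_2 ≅ 0.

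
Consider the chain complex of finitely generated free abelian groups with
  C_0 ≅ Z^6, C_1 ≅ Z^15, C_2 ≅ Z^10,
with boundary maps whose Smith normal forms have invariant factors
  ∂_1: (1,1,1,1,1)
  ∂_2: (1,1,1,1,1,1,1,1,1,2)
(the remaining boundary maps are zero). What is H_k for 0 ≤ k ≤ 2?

H_0 ≅ Z,  H_1 ≅ Z/2,  H_2 = 0.

H_0: b_0 = 6 − 0 − 5 = 1; torsion from ∂_1 factors > 1: none. So H_0 ≅ Z.
H_1: b_1 = 15 − 5 − 10 = 0; torsion from ∂_2 factors > 1: [2]. So H_1 ≅ Z/2.
H_2: b_2 = 10 − 10 − 0 = 0; torsion from ∂_3 factors > 1: none. So H_2 ≅ 0.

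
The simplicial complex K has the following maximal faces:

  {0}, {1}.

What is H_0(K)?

Take the total order 0 < 1 on the vertex set. Then K (dimension 0) consists of the simplices:

  0-simplices (2): [0], [1]

so the chain groups are C_0 ≅ Z^2.

Now H_k = ker ∂_k / im ∂_{k+1}, so:

  H_0: rank C_0 − rank ∂_1 = 2 − 0 = 2, and there is no ∂_1, so H_0 ≅ Z^2.

H_0 = Z^2.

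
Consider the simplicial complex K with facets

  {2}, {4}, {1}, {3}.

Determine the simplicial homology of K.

H_0 ≅ Z^4.

Fix the vertex order 1 < 2 < 3 < 4 and write every simplex with vertices in increasing order. Then dim K = 0 and the simplices of K are:

  0-simplices (4): [1], [2], [3], [4]

giving chain groups C_0 ≅ Z^4.

Computing H_k = (kernel of ∂_k) / (image of ∂_{k+1}):

  H_0: rank C_0 − rank ∂_1 = 4 − 0 = 4, and there is no ∂_1, so H_0 = Z^4.

(K is a triangulation of a set of 4 points.)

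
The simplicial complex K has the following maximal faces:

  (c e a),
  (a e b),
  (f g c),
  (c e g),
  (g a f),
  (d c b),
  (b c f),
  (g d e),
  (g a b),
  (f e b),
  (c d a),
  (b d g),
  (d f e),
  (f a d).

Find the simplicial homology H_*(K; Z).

H_0 = Z,  H_1 = Z^2,  H_2 = Z.

Fix the vertex order a < b < c < d < e < f < g and write every simplex with vertices in increasing order. Then dim K = 2 and the simplices of K are:

  0-simplices (7): a, b, c, d, e, f, g
  1-simplices (21): ab, ac, ad, ae, af, ag, bc, bd, be, bf, bg, cd, ce, cf, cg, de, df, dg, ef, eg, fg
  2-simplices (14): abe, abg, acd, ace, adf, afg, bcd, bcf, bdg, bef, ceg, cfg, def, deg

Hence C_0 ≅ Z^7, C_1 ≅ Z^21, C_2 ≅ Z^14.

∂_1: C_1 → C_0 sends each edge [p,q] (with p < q) to q − p.
The resulting 7×21 matrix has rank 6, and its Smith normal form has invariant factors (1,1,1,1,1,1).

The boundary map ∂_2: C_2 → C_1 acts by ∂[p,q,r] = [q,r] − [p,r] + [p,q]. For instance
  ∂ace = ce − ae + ac,
  ∂deg = eg − dg + de.
This gives a 21×14 integer matrix of rank 13; reducing to Smith normal form yields diagonal entries (1,1,1,1,1,1,1,1,1,1,1,1,1).

Now H_k = ker ∂_k / im ∂_{k+1}, so:

  H_0: rank C_0 − rank ∂_1 = 7 − 6 = 1, and the invariant factors of ∂_1 are all 1, so H_0 = Z.
  H_1: rank ker ∂_1 − rank ∂_2 = (21 − 6) − 13 = 2, and the invariant factors of ∂_2 are all 1, so H_1 = Z^2.
  H_2: rank ker ∂_2 − rank ∂_3 = (14 − 13) − 0 = 1, and there is no ∂_3, so H_2 = Z.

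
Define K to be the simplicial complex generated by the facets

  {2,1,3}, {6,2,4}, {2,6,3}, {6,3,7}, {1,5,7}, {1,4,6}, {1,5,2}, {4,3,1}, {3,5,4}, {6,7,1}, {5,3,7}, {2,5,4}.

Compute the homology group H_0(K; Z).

H_0 ≅ Z.

Take the total order 1 < 2 < 3 < 4 < 5 < 6 < 7 on the vertex set. Then K (dimension 2) consists of the simplices:

  0-simplices (7): [1], [2], [3], [4], [5], [6], [7]
  1-simplices (18): [1,2], [1,3], [1,4], [1,5], [1,6], [1,7], [2,3], [2,4], [2,5], [2,6], [3,4], [3,5], [3,6], [3,7], [4,5], [4,6], [5,7], [6,7]
  2-simplices (12): [1,2,3], [1,2,5], [1,3,4], [1,4,6], [1,5,7], [1,6,7], [2,3,6], [2,4,5], [2,4,6], [3,4,5], [3,5,7], [3,6,7]

so the chain groups are C_0 ≅ Z^7, C_1 ≅ Z^18, C_2 ≅ Z^12.

Boundary ∂_1: C_1 → C_0 is given by ∂[p,q] = [q] − [p].
As a 7×18 matrix over Z this has rank 6, with invariant factors (1,1,1,1,1,1).

The boundary map ∂_2: C_2 → C_1 acts by ∂[p,q,r] = [q,r] − [p,r] + [p,q]. For instance
  ∂[2,4,6] = [4,6] − [2,6] + [2,4],
  ∂[3,6,7] = [6,7] − [3,7] + [3,6].
This gives a 18×12 integer matrix of rank 12; reducing to Smith normal form yields diagonal entries (1,1,1,1,1,1,1,1,1,1,1,2).

Reading off H_k = ker ∂_k / im ∂_{k+1}:

  H_0: rank C_0 − rank ∂_1 = 7 − 6 = 1, and the invariant factors of ∂_1 are all 1, so H_0 ≅ Z.

(K is a triangulation of the real projective plane RP^2.)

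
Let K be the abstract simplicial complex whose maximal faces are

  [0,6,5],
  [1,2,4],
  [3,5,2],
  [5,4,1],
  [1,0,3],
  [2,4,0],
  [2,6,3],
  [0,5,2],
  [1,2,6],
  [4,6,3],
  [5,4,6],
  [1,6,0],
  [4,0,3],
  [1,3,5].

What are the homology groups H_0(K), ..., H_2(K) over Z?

H_0 ≅ Z,  H_1 ≅ Z^2,  H_2 ≅ Z.

K has 7 vertices, 21 edges, 14 triangles.
rank ∂_0 = 0, rank ∂_1 = 6 ⇒ b_0 = 7 − 0 − 6 = 1; all invariant factors of ∂_1 are 1 so no torsion. So H_0 ≅ Z.
rank ∂_1 = 6, rank ∂_2 = 13 ⇒ b_1 = 21 − 6 − 13 = 2; all invariant factors of ∂_2 are 1 so no torsion. So H_1 ≅ Z^2.
rank ∂_2 = 13, rank ∂_3 = 0 ⇒ b_2 = 14 − 13 − 0 = 1. So H_2 ≅ Z.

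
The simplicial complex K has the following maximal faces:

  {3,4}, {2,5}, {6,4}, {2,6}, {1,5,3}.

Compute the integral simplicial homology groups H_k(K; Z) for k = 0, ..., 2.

Take the total order 1 < 2 < 3 < 4 < 5 < 6 on the vertex set. Then K (dimension 2) consists of the simplices:

  0-simplices (6): [1], [2], [3], [4], [5], [6]
  1-simplices (7): [1,3], [1,5], [2,5], [2,6], [3,4], [3,5], [4,6]
  2-simplices (1): [1,3,5]

so the chain groups are C_0 ≅ Z^6, C_1 ≅ Z^7, C_2 ≅ Z^1.

∂_1: C_1 → C_0 is given by ∂[p,q] = [q] − [p]. For instance
  ∂[2,6] = [6] − [2].
The 6×7 boundary matrix has rank 5 and Smith normal form diag(1,1,1,1,1).

The boundary map ∂_2: C_2 → C_1 acts by ∂[p,q,r] = [q,r] − [p,r] + [p,q]. For instance
  ∂[1,3,5] = [3,5] − [1,5] + [1,3].
The 7×1 boundary matrix has rank 1 and Smith normal form diag(1).

Now H_k = ker ∂_k / im ∂_{k+1}, so:

  H_0: rank C_0 − rank ∂_1 = 6 − 5 = 1, and the invariant factors of ∂_1 are all 1, so H_0 = Z.
  H_1: rank ker ∂_1 − rank ∂_2 = (7 − 5) − 1 = 1, and the invariant factors of ∂_2 are all 1, so H_1 = Z.
  H_2: rank ker ∂_2 − rank ∂_3 = (1 − 1) − 0 = 0, and there is no ∂_3, so H_2 = 0.

H_0 ≅ Z,  H_1 ≅ Z,  H_2 = 0.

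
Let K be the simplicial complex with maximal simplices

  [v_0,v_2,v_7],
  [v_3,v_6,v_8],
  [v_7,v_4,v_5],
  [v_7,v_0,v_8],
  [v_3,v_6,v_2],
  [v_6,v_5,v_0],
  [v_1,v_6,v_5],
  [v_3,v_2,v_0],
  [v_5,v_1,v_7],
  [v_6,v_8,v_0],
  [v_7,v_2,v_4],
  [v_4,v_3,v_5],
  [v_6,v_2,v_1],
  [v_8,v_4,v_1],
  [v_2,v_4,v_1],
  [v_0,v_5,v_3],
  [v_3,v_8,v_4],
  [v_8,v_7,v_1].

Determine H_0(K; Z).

H_0 = Z.

Order the vertices as v_0 < v_1 < v_2 < v_3 < v_4 < v_5 < v_6 < v_7 < v_8. Listing each simplex with vertices in this order, K has dimension 2 with simplices:

  0-simplices (9): [v_0], [v_1], [v_2], [v_3], [v_4], [v_5], [v_6], [v_7], [v_8]
  1-simplices (27): (27 of them)
  2-simplices (18): (18 of them)

Hence C_0 ≅ Z^9, C_1 ≅ Z^27, C_2 ≅ Z^18.

∂_1: C_1 → C_0 maps an edge to its endpoints' difference, ∂[p,q] = q − p. For instance
  ∂[v_0,v_5] = [v_5] − [v_0].
The 9×27 boundary matrix has rank 8 and Smith normal form diag(1,1,1,1,1,1,1,1).

∂_2: C_2 → C_1 maps a triangle to the signed sum of its edges. For instance
  ∂[v_0,v_2,v_7] = [v_2,v_7] − [v_0,v_7] + [v_0,v_2],
  ∂[v_1,v_4,v_8] = [v_4,v_8] − [v_1,v_8] + [v_1,v_4].
This gives a 27×18 integer matrix of rank 18; reducing to Smith normal form yields diagonal entries (1,1,1,1,1,1,1,1,1,1,1,1,1,1,1,1,1,2).

From H_k ≅ ker(∂_k) / im(∂_{k+1}) we obtain:

  H_0: rank C_0 − rank ∂_1 = 9 − 8 = 1, and the invariant factors of ∂_1 are all 1, so H_0 = Z.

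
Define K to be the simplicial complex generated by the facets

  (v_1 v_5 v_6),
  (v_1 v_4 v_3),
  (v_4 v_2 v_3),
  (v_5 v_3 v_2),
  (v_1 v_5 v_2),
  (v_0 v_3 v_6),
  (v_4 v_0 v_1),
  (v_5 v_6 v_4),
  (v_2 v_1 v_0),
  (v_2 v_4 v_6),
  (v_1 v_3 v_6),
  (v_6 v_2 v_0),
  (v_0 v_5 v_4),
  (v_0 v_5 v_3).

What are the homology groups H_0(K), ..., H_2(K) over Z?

H_0 = Z,  H_1 = Z^2,  H_2 = Z.

We work with the vertex ordering v_0 < v_1 < v_2 < v_3 < v_4 < v_5 < v_6. The simplices of K, each written with vertices in increasing order, are:

  0-simplices (7): [v_0], [v_1], [v_2], [v_3], [v_4], [v_5], [v_6]
  1-simplices (21): (21 of them)
  2-simplices (14): (14 of them)

so the chain groups are C_0 ≅ Z^7, C_1 ≅ Z^21, C_2 ≅ Z^14.

The boundary map ∂_1: C_1 → C_0 maps an edge to its endpoints' difference, ∂[p,q] = q − p.
The 7×21 boundary matrix has rank 6 and Smith normal form diag(1,1,1,1,1,1).

Boundary ∂_2: C_2 → C_1 maps a triangle to the signed sum of its edges. For instance
  ∂[v_4,v_5,v_6] = [v_5,v_6] − [v_4,v_6] + [v_4,v_5],
  ∂[v_1,v_3,v_6] = [v_3,v_6] − [v_1,v_6] + [v_1,v_3].
The resulting 21×14 matrix has rank 13, and its Smith normal form has invariant factors (1,1,1,1,1,1,1,1,1,1,1,1,1).

Reading off H_k = ker ∂_k / im ∂_{k+1}:

  H_0: rank C_0 − rank ∂_1 = 7 − 6 = 1, and the invariant factors of ∂_1 are all 1, so H_0 ≅ Z.
  H_1: rank ker ∂_1 − rank ∂_2 = (21 − 6) − 13 = 2, and the invariant factors of ∂_2 are all 1, so H_1 ≅ Z^2.
  H_2: rank ker ∂_2 − rank ∂_3 = (14 − 13) − 0 = 1, and there is no ∂_3, so H_2 ≅ Z.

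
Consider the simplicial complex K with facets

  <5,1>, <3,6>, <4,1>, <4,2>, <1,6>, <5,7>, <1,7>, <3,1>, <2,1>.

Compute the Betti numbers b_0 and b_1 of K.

Take the total order 1 < 2 < 3 < 4 < 5 < 6 < 7 on the vertex set. Then K (dimension 1) consists of the simplices:

  0-simplices (7): [1], [2], [3], [4], [5], [6], [7]
  1-simplices (9): [1,2], [1,3], [1,4], [1,5], [1,6], [1,7], [2,4], [3,6], [5,7]

giving chain groups C_0 ≅ Z^7, C_1 ≅ Z^9.

Boundary ∂_1: C_1 → C_0 maps an edge to its endpoints' difference, ∂[p,q] = q − p.
The 7×9 boundary matrix has rank 6 and Smith normal form diag(1,1,1,1,1,1).

Computing H_k = (kernel of ∂_k) / (image of ∂_{k+1}):

  H_0: rank C_0 − rank ∂_1 = 7 − 6 = 1, and the invariant factors of ∂_1 are all 1, so H_0 ≅ Z.
  H_1: rank ker ∂_1 − rank ∂_2 = (9 − 6) − 0 = 3, and there is no ∂_2, so H_1 ≅ Z^3.

Hence the Betti numbers are b_0 = 1, b_1 = 3.

b_0 = 1, b_1 = 3.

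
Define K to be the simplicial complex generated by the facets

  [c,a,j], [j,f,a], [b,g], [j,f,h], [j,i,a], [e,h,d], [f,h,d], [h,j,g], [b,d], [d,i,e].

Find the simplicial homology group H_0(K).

H_0 = Z.

Fix the vertex order a < b < c < d < e < f < g < h < i < j and write every simplex with vertices in increasing order. Then dim K = 2 and the simplices of K are:

  0-simplices (10): a, b, c, d, e, f, g, h, i, j
  1-simplices (19): ac, af, ai, aj, bd, bg, cj, de, df, dh, di, eh, ei, fh, fj, gh, gj, hj, ij
  2-simplices (8): acj, afj, aij, deh, dei, dfh, fhj, ghj

so the chain groups are C_0 ≅ Z^10, C_1 ≅ Z^19, C_2 ≅ Z^8.

Boundary ∂_1: C_1 → C_0 maps an edge to its endpoints' difference, ∂[p,q] = q − p. For instance
  ∂ij = j − i.
This gives a 10×19 integer matrix of rank 9; reducing to Smith normal form yields diagonal entries (1,1,1,1,1,1,1,1,1).

The boundary map ∂_2: C_2 → C_1 maps a triangle to the signed sum of its edges. For instance
  ∂deh = eh − dh + de,
  ∂dfh = fh − dh + df.
This gives a 19×8 integer matrix of rank 8; reducing to Smith normal form yields diagonal entries (1,1,1,1,1,1,1,1).

From H_k ≅ ker(∂_k) / im(∂_{k+1}) we obtain:

  H_0: rank C_0 − rank ∂_1 = 10 − 9 = 1, and the invariant factors of ∂_1 are all 1, so H_0 ≅ Z.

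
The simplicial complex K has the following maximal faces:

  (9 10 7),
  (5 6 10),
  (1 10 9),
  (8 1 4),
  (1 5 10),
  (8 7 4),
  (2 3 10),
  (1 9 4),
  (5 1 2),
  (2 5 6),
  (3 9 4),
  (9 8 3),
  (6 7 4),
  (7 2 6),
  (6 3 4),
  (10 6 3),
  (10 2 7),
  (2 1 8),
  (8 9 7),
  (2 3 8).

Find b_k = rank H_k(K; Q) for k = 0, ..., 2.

Take the total order 1 < 2 < 3 < 4 < 5 < 6 < 7 < 8 < 9 < 10 on the vertex set. Then K (dimension 2) consists of the simplices:

  0-simplices (10): [1], [2], [3], [4], [5], [6], [7], [8], [9], [10]
  1-simplices (30): (30 of them)
  2-simplices (20): (20 of them)

so the chain groups are C_0 ≅ Z^10, C_1 ≅ Z^30, C_2 ≅ Z^20.

The boundary map ∂_1: C_1 → C_0 maps an edge to its endpoints' difference, ∂[p,q] = q − p. For instance
  ∂[1,9] = [9] − [1].
The 10×30 boundary matrix has rank 9 and Smith normal form diag(1,1,1,1,1,1,1,1,1).

The boundary map ∂_2: C_2 → C_1 acts by ∂[p,q,r] = [q,r] − [p,r] + [p,q]. For instance
  ∂[2,7,10] = [7,10] − [2,10] + [2,7],
  ∂[2,3,10] = [3,10] − [2,10] + [2,3].
The resulting 30×20 matrix has rank 20, and its Smith normal form has invariant factors (1,1,1,1,1,1,1,1,1,1,1,1,1,1,1,1,1,1,1,2).

Now H_k = ker ∂_k / im ∂_{k+1}, so:

  H_0: rank C_0 − rank ∂_1 = 10 − 9 = 1, and the invariant factors of ∂_1 are all 1, so H_0 ≅ Z.
  H_1: rank ker ∂_1 − rank ∂_2 = (30 − 9) − 20 = 1, and ∂_2 has invariant factor 2 > 1, so H_1 ≅ Z ⊕ Z/2.
  H_2: rank ker ∂_2 − rank ∂_3 = (20 − 20) − 0 = 0, and there is no ∂_3, so H_2 ≅ 0.

(K is a triangulation of the Klein bottle.)

Hence the Betti numbers are b_0 = 1, b_1 = 1, b_2 = 0.

b_0 = 1, b_1 = 1, b_2 = 0.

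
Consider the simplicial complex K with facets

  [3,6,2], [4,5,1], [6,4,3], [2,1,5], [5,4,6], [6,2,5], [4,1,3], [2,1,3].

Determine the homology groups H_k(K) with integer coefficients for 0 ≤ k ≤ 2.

H_0 ≅ Z,  H_1 = 0,  H_2 ≅ Z.

Fix the vertex order 1 < 2 < 3 < 4 < 5 < 6 and write every simplex with vertices in increasing order. Then dim K = 2 and the simplices of K are:

  0-simplices (6): [1], [2], [3], [4], [5], [6]
  1-simplices (12): [1,2], [1,3], [1,4], [1,5], [2,3], [2,5], [2,6], [3,4], [3,6], [4,5], [4,6], [5,6]
  2-simplices (8): [1,2,3], [1,2,5], [1,3,4], [1,4,5], [2,3,6], [2,5,6], [3,4,6], [4,5,6]

so the chain groups are C_0 ≅ Z^6, C_1 ≅ Z^12, C_2 ≅ Z^8.

∂_1: C_1 → C_0 is given by ∂[p,q] = [q] − [p].
The 6×12 boundary matrix has rank 5 and Smith normal form diag(1,1,1,1,1).

The boundary map ∂_2: C_2 → C_1 maps a triangle to the signed sum of its edges. For instance
  ∂[2,5,6] = [5,6] − [2,6] + [2,5],
  ∂[1,2,3] = [2,3] − [1,3] + [1,2].
This gives a 12×8 integer matrix of rank 7; reducing to Smith normal form yields diagonal entries (1,1,1,1,1,1,1).

Now H_k = ker ∂_k / im ∂_{k+1}, so:

  H_0: rank C_0 − rank ∂_1 = 6 − 5 = 1, and the invariant factors of ∂_1 are all 1, so H_0 ≅ Z.
  H_1: rank ker ∂_1 − rank ∂_2 = (12 − 5) − 7 = 0, and the invariant factors of ∂_2 are all 1, so H_1 ≅ 0.
  H_2: rank ker ∂_2 − rank ∂_3 = (8 − 7) − 0 = 1, and there is no ∂_3, so H_2 ≅ Z.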